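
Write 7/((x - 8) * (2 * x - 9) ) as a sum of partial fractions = -2/(2*x - 9) + 1/(x - 8)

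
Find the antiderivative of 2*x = x^2 + C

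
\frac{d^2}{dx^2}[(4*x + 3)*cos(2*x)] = -16*x*cos(2*x) - 16*sin(2*x) - 12*cos(2*x)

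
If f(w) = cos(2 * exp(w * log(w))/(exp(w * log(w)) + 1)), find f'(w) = -2*(log(w) + 1)*exp(w*log(w))*sin(2*exp(w*log(w))/(exp(w*log(w)) + 1))/(exp(2*w*log(w)) + 2*exp(w*log(w)) + 1)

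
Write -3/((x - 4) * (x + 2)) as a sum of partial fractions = 1/(2*(x + 2)) - 1/(2*(x - 4))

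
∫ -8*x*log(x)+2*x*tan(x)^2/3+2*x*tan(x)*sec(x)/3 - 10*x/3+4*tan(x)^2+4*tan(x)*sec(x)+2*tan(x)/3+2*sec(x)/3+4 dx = -4*x^2*log(x) + (2*x/3 + 4)*(tan(x) + sec(x)) + C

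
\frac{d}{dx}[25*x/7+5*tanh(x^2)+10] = 10*x/cosh(x^2)^2 + 25/7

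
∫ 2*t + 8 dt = t^2 + 8*t + C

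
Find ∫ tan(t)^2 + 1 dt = tan(t) + C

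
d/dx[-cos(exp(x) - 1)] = exp(x)*sin(exp(x) - 1)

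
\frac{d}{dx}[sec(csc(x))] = -tan(csc(x))*cot(x)*csc(x)*sec(csc(x))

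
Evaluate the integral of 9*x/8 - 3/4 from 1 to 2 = 15/16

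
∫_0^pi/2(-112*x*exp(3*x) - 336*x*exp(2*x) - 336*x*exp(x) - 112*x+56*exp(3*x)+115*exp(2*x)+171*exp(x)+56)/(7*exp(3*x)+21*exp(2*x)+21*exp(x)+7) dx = -2*pi^2 - 4*exp(pi)/(1 + exp(pi/2))^2 + 3*exp(pi/2)/(7*(1 + exp(pi/2))) + 11/14 + 4*pi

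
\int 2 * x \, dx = x^2 + C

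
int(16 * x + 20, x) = 8*x^2 + 20*x + C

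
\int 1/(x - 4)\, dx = log(4 - x) + C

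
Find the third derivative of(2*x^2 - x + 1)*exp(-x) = (-2*x^2 + 13*x - 16)*exp(-x)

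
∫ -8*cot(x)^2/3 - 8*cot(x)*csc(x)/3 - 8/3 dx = 8/(3*tan(x)) + 8/(3*sin(x)) + C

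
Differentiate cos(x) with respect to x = -sin(x)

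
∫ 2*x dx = x^2 + C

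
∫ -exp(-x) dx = exp(-x) + C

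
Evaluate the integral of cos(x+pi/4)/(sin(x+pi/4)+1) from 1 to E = -log(sin(pi/4 + 1) + 1) + log(sin(pi/4 + E) + 1)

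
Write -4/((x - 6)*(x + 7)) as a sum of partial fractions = 4/(13*(x + 7)) - 4/(13*(x - 6))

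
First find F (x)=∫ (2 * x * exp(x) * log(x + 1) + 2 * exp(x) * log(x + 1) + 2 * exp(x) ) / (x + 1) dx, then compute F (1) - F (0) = 2*E*log(2)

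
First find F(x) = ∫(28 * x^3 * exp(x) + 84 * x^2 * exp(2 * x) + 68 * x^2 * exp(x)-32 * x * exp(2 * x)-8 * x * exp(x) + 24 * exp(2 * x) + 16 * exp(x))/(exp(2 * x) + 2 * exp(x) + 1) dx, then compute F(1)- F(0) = 4 + 28*E/(1 + E)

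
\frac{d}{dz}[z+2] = 1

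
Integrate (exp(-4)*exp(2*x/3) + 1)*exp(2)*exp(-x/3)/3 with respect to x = 2*sinh(x/3 - 2) + C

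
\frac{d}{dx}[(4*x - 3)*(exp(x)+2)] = 4*x*exp(x) + exp(x) + 8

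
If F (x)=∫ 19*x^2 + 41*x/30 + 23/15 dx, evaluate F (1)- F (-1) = 236/15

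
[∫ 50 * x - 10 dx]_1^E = -16 + (-1 + 5*E)^2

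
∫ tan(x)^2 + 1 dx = tan(x) + C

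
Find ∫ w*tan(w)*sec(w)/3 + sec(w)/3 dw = w*sec(w)/3 + C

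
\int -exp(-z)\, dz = exp(-z) + C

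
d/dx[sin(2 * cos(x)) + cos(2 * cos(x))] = 2*sin(x)*sin(2*cos(x)) - 2*sin(x)*cos(2*cos(x))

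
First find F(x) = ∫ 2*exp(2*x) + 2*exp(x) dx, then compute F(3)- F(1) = -(1 + E)^2 + (1 + exp(3))^2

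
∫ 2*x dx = x^2 + C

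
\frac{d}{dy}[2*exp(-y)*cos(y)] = (-2*sin(y) - 2*cos(y))*exp(-y)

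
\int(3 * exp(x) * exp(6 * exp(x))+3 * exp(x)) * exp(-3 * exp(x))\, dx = 2*sinh(3*exp(x)) + C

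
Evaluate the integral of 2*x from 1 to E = -1 + exp(2)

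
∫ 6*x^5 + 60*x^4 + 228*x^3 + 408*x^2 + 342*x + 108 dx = x^6 + 12*x^5 + 57*x^4 + 136*x^3 + 171*x^2 + 108*x + C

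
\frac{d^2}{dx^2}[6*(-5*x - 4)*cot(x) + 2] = 12*(-5*x*cos(x)/sin(x) + 5 - 4*cos(x)/sin(x))/sin(x)^2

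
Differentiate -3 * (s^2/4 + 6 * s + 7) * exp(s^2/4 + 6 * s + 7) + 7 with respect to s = -3*s^3*exp(s^2/4 + 6*s + 7)/8 - 27*s^2*exp(s^2/4 + 6*s + 7)/2 - 120*s*exp(s^2/4 + 6*s + 7) - 144*exp(s^2/4 + 6*s + 7)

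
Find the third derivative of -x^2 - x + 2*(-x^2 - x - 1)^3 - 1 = -240*x^3 - 360*x^2 - 288*x - 84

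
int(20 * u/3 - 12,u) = 10*u^2/3 - 12*u + C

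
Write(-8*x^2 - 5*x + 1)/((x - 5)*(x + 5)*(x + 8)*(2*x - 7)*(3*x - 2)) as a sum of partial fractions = -477/(97682*(3*x - 2)) + 1832/(19941*(2*x - 7)) - 157/(7774*(x + 8)) + 29/(1445*(x + 5)) - 112/(2535*(x - 5))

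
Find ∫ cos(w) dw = sin(w) + C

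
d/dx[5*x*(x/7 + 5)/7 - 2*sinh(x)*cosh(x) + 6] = 10*x/49 - 2*cosh(2*x) + 25/7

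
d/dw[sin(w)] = cos(w)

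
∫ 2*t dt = t^2 + C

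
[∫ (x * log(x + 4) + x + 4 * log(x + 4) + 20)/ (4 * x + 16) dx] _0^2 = -5*log(4) + 11*log(6)/2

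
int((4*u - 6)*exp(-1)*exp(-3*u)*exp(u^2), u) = 2*exp(u^2 - 3*u - 1) + C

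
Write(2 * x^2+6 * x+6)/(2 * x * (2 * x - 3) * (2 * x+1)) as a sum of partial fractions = 7/(8*(2*x + 1)) + 13/(8*(2*x - 3)) - 1/x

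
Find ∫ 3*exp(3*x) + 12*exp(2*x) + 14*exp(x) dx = (exp(x) + 2)^3 + 2*exp(x) + C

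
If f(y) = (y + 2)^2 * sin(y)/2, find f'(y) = y^2*cos(y)/2 + y*sin(y) + 2*y*cos(y) + 2*sin(y) + 2*cos(y)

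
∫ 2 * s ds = s^2 + C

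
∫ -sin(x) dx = cos(x) + C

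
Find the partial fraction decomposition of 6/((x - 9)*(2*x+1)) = -12/(19*(2*x + 1)) + 6/(19*(x - 9))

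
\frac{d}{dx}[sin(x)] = cos(x)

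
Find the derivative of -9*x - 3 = -9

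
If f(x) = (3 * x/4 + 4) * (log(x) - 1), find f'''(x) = (32 - 3*x)/(4*x^3)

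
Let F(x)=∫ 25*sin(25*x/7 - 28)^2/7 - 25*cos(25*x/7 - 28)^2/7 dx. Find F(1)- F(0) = sin(342/7)/2 - sin(56)/2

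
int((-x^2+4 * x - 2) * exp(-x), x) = x*(x - 2)*exp(-x) + C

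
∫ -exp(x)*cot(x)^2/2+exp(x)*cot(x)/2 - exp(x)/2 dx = exp(x)*cot(x)/2 + C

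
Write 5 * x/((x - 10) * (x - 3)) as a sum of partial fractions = -15/(7*(x - 3)) + 50/(7*(x - 10))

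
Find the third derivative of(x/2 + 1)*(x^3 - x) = 12*x + 6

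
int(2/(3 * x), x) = 2*log(x)/3 + C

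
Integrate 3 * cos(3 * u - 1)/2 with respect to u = sin(3*u - 1)/2 + C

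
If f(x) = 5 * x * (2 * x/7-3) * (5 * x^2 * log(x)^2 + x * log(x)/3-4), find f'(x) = 200*x^3*log(x)^2/7 + 100*x^3*log(x)/7 - 225*x^2*log(x)^2 - 1040*x^2*log(x)/7 + 10*x^2/21 - 10*x*log(x) - 115*x/7 + 60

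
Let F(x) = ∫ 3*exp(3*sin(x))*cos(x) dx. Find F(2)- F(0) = -1 + exp(3*sin(2))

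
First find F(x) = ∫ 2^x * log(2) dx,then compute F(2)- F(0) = 3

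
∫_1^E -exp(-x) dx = -exp(-1) + exp(-E)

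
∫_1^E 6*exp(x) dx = -6*E + 6*exp(E)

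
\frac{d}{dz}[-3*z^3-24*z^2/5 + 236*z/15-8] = -9*z^2 - 48*z/5 + 236/15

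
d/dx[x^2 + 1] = 2*x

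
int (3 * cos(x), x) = 3*sin(x) + C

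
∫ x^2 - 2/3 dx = x^3/3 - 2*x/3 + C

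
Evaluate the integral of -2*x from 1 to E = 1 - exp(2)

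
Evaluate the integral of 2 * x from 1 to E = -1 + exp(2)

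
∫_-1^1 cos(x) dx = 2*sin(1)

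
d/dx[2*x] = 2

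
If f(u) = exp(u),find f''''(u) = exp(u)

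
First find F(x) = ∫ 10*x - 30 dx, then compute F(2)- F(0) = -40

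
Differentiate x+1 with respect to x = 1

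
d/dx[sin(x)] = cos(x)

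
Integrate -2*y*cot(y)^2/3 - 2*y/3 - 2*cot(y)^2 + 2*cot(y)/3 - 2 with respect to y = (2*y/3 + 2)*cot(y) + C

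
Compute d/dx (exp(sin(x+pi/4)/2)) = exp(sin(x + pi/4)/2)*cos(x + pi/4)/2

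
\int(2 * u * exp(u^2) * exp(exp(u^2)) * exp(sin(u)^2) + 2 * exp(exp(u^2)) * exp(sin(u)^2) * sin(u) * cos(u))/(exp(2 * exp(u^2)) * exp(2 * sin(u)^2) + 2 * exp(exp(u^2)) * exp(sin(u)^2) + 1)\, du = exp(exp(u^2) + sin(u)^2)/(exp(exp(u^2) + sin(u)^2) + 1) + C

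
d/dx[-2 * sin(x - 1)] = -2*cos(x - 1)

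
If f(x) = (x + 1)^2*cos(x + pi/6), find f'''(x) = x^2*sin(x + pi/6) + 2*x*sin(x + pi/6) - 6*x*cos(x + pi/6) - 5*sin(x + pi/6) - 6*cos(x + pi/6)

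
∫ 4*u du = 2*u^2 + C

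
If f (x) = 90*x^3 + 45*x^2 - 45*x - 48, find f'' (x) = 540*x + 90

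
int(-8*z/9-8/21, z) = -4*z^2/9 - 8*z/21 + C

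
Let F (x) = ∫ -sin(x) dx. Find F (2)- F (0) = -1 + cos(2)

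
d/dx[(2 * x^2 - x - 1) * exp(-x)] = (-2*x^2 + 5*x)*exp(-x)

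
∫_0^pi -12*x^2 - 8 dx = -4*pi^3 - 8*pi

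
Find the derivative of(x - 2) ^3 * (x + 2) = 4*x^3 - 12*x^2 + 16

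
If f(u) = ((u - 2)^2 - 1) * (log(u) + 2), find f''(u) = (2*u^2*log(u) + 7*u^2 - 4*u - 3)/u^2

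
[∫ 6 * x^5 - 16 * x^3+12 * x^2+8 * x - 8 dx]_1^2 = 35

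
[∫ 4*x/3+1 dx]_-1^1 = 2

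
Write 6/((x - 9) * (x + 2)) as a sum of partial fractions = -6/(11*(x + 2)) + 6/(11*(x - 9))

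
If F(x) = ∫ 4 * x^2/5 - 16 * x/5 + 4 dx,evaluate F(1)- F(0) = 8/3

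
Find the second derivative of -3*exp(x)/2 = -3*exp(x)/2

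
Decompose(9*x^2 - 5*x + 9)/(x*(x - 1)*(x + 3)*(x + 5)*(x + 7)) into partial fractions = 485/(448*(x + 7)) - 259/(120*(x + 5)) + 35/(32*(x + 3)) + 13/(192*(x - 1)) - 3/(35*x)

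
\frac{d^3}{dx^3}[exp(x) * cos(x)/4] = -sqrt(2)*exp(x)*sin(x + pi/4)/2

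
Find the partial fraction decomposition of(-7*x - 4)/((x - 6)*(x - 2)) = 9/(2*(x - 2)) - 23/(2*(x - 6))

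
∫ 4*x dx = 2*x^2 + C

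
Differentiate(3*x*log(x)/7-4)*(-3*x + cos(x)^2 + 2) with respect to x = -3*x*log(x)*sin(2*x)/7 - 18*x*log(x)/7 - 9*x/7 + 3*log(x)*cos(x)^2/7 + 6*log(x)/7 + 4*sin(2*x) + 3*cos(x)^2/7 + 90/7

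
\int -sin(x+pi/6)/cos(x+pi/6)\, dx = log(cos(x + pi/6)) + C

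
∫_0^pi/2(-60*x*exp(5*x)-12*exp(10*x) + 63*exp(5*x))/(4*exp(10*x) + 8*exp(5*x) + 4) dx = -15/8 + (15/4 - 3*pi/2)*exp(5*pi/2)/(1 + exp(5*pi/2))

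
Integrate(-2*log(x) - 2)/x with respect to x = -(log(x) + 2)^2 + 2*log(x) + C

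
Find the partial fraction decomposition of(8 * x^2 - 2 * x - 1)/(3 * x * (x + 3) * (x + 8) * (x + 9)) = -665/(162*(x + 9)) + 527/(120*(x + 8)) - 77/(270*(x + 3)) - 1/(648*x)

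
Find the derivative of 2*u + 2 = 2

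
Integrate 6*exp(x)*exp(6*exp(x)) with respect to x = exp(6*exp(x)) + C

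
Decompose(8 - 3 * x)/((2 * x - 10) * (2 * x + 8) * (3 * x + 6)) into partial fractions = 5/(54*(x + 4)) - 1/(12*(x + 2)) - 1/(108*(x - 5))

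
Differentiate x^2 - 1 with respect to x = 2*x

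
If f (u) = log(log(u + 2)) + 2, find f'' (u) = (-log(u + 2) - 1)/(u^2*log(u + 2)^2 + 4*u*log(u + 2)^2 + 4*log(u + 2)^2)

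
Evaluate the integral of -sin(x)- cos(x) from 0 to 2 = -1 - sin(2) + cos(2)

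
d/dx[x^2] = 2*x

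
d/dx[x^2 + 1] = 2*x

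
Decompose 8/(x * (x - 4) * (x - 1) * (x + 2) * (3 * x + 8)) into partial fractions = 81/(440*(3*x + 8)) - 1/(9*(x + 2)) - 8/(99*(x - 1)) + 1/(180*(x - 4)) + 1/(8*x)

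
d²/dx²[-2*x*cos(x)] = 2*x*cos(x) + 4*sin(x)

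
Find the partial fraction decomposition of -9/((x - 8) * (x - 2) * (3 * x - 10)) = 81/(56*(3*x - 10)) - 3/(8*(x - 2)) - 3/(28*(x - 8))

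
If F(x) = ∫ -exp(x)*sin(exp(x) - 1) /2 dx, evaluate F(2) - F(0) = -1/2 + cos(1 - exp(2))/2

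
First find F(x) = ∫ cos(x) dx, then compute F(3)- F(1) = -sin(1) + sin(3)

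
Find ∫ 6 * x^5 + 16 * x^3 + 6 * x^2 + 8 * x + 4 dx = x^6 + 4*x^4 + 2*x^3 + 4*x^2 + 4*x + C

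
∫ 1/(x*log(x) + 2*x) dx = log(log(x) + 2) + C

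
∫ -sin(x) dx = cos(x) + C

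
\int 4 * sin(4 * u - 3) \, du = -cos(4*u - 3) + C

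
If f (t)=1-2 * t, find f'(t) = -2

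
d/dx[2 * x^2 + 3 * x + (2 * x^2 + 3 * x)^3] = 48*x^5 + 180*x^4 + 216*x^3 + 81*x^2 + 4*x + 3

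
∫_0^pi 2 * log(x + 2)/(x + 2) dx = -log(2)^2 + log(2 + pi)^2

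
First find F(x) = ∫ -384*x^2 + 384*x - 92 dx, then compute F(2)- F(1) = -412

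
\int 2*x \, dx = x^2 + C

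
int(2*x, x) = x^2 + C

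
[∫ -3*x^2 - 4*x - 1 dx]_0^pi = -pi*(1 + pi)^2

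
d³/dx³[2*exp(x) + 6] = 2*exp(x)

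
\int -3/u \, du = -3*log(2*u) + C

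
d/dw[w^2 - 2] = 2*w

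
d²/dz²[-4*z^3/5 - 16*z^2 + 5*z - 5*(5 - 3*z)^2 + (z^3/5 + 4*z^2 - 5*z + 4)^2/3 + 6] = 2*z^4/5 + 32*z^3/3 + 56*z^2 - 408*z/5 - 84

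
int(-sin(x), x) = cos(x) + C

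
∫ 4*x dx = 2*x^2 + C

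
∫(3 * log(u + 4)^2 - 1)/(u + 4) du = log(u + 4)^3 - log(u + 4) + C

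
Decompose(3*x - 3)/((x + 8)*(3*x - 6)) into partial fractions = 9/(10*(x + 8)) + 1/(10*(x - 2))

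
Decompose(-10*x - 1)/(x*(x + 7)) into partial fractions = -69/(7*(x + 7)) - 1/(7*x)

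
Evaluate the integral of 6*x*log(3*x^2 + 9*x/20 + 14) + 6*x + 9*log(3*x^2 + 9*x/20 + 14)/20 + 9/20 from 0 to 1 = -14*log(14) + 349*log(349/20)/20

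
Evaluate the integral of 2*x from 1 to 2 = 3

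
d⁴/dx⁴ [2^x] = 2^x*log(2)^4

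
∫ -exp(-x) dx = exp(-x) + C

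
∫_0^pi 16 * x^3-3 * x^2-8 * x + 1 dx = (-1 + 4*pi)*(-pi + pi^3)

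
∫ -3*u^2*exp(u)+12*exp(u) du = 3*(-u^2 + 2*u + 2)*exp(u) + C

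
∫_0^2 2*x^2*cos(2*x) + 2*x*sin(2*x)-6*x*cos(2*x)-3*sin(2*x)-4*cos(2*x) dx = -4*sin(4)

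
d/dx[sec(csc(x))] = -tan(csc(x))*cot(x)*csc(x)*sec(csc(x))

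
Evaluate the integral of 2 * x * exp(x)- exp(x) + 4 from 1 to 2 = E + 4 + exp(2)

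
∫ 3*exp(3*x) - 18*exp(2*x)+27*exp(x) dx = (exp(x) - 3)^3 + C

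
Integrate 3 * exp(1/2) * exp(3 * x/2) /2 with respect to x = exp(3*x/2 + 1/2) + C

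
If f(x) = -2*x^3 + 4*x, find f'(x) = 4 - 6*x^2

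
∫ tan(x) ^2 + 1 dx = tan(x) + C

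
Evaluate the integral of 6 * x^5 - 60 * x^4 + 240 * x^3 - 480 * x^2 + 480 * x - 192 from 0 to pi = -64 + (-2 + pi)^6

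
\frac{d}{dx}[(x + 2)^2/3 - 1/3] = 2*x/3 + 4/3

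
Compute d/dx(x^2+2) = 2*x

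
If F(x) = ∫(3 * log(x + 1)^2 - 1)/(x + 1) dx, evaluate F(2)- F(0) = -log(3) + log(3)^3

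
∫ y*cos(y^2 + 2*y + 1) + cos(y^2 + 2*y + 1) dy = sin((y + 1)^2)/2 + C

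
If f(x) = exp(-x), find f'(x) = -exp(-x)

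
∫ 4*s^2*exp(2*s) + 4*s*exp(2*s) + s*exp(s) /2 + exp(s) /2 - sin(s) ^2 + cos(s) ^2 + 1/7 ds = 2*s^2*exp(2*s) + s*exp(s)/2 + s/7 + sin(2*s)/2 + C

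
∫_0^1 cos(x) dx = sin(1)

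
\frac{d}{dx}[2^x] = 2^x*log(2)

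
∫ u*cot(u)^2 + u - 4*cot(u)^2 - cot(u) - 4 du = (4 - u)*cot(u) + C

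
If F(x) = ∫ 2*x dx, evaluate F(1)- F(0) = 1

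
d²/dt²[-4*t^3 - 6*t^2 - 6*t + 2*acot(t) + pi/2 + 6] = (-24*t^5 - 12*t^4 - 48*t^3 - 24*t^2 - 20*t - 12)/(t^4 + 2*t^2 + 1)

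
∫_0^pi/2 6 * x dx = 3*pi^2/4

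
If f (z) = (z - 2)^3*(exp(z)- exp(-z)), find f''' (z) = (z^3*exp(2*z) + z^3 + 3*z^2*exp(2*z) - 15*z^2 - 6*z*exp(2*z) + 66*z - 2*exp(2*z) - 86)*exp(-z)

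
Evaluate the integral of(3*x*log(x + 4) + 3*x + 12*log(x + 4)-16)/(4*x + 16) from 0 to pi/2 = (-4 + 3*pi/8)*log(pi/2 + 4) + 8*log(2)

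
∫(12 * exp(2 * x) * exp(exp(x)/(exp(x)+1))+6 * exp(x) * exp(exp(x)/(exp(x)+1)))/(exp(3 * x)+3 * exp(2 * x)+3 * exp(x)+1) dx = (5*exp(x) + 6*exp((x*(exp(x) + 1) + exp(x))/(exp(x) + 1)) + 5)/(exp(x) + 1) + C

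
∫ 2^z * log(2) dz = 2^z + C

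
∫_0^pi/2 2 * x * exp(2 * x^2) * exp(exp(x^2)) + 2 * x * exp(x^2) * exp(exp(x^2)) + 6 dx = -E + 3*pi + exp(pi^2/4 + exp(pi^2/4))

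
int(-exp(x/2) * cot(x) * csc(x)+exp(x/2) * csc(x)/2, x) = exp(x/2)*csc(x) + C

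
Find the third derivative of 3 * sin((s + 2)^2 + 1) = -24*s^3*cos(s^2 + 4*s + 5) - 144*s^2*cos(s^2 + 4*s + 5) - 36*s*sin(s^2 + 4*s + 5) - 288*s*cos(s^2 + 4*s + 5) - 72*sin(s^2 + 4*s + 5) - 192*cos(s^2 + 4*s + 5)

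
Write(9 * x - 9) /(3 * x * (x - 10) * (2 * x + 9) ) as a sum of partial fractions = -22/(87*(2*x + 9)) + 27/(290*(x - 10)) + 1/(30*x)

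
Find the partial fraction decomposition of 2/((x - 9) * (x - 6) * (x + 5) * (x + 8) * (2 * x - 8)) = 1/(8568*(x + 8)) - 1/(4158*(x + 5)) + 1/(1080*(x - 4)) - 1/(924*(x - 6)) + 1/(3570*(x - 9))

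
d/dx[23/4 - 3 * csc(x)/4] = 3*cot(x)*csc(x)/4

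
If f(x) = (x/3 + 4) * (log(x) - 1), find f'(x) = (x*log(x) + 12)/(3*x)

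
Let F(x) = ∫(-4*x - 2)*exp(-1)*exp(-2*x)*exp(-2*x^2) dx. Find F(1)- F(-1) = -exp(-1) + exp(-5)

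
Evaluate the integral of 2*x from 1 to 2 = 3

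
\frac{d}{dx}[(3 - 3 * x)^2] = 18*x - 18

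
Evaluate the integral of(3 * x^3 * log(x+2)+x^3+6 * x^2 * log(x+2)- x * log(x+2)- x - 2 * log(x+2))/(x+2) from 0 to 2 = 6*log(4)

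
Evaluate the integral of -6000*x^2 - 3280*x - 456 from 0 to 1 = -4096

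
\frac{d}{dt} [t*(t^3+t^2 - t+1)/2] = 2*t^3 + 3*t^2/2 - t + 1/2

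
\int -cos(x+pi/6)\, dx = -sin(x + pi/6) + C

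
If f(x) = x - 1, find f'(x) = 1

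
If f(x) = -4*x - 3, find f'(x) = -4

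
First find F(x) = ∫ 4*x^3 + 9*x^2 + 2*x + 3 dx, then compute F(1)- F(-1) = 12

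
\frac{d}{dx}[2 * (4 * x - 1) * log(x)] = (8*x*log(x) + 8*x - 2)/x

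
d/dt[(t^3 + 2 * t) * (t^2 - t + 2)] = 5*t^4 - 4*t^3 + 12*t^2 - 4*t + 4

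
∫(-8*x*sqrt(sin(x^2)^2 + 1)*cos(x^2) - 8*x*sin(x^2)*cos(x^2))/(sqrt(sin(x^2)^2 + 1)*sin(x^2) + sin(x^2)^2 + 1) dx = -4*log(sqrt(sin(x^2)^2 + 1) + sin(x^2)) + C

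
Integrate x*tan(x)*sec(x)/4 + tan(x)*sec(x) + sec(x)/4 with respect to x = (x/4 + 1)*sec(x) + C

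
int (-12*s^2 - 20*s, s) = -4*s^3 - 10*s^2 + C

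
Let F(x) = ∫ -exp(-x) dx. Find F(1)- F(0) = -1 + exp(-1)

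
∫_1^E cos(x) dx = -sin(1) + sin(E)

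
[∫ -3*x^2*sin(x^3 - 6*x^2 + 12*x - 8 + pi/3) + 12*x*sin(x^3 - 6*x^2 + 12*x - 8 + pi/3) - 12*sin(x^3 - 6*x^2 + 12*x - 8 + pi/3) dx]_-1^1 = -sin(pi/6 + 27) + sin(pi/6 + 1)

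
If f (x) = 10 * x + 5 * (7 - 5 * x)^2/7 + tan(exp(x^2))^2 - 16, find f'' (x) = 24*x^2*(-1 + cos(exp(x^2))^(-2))^2*exp(2*x^2) - 24*x^2*exp(2*x^2) + 32*x^2*exp(2*x^2)/cos(exp(x^2))^2 + 8*x^2*exp(x^2)*sin(exp(x^2))/cos(exp(x^2))^3 + 4*exp(x^2)*sin(exp(x^2))/cos(exp(x^2))^3 + 250/7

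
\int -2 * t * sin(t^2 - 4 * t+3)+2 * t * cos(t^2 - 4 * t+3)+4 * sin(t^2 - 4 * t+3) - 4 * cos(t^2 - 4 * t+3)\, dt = sin((t - 2)^2 - 1) + cos((t - 2)^2 - 1) + C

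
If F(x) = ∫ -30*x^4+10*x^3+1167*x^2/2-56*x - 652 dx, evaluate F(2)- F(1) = 477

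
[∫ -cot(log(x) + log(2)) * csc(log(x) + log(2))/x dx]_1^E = -csc(log(2)) + csc(log(2*E))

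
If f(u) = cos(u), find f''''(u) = cos(u)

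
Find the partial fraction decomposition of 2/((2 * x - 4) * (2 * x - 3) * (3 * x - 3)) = -4/(3*(2*x - 3)) + 1/(3*(x - 1)) + 1/(3*(x - 2))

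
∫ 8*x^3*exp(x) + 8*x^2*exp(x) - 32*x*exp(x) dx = 8*x^2*(x - 2)*exp(x) + C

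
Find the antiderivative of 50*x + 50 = 25*x^2 + 50*x + C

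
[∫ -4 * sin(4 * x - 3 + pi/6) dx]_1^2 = -cos(pi/6 + 1) + cos(pi/6 + 5)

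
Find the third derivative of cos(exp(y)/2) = (exp(2*y)*sin(exp(y)/2) - 6*exp(y)*cos(exp(y)/2) - 4*sin(exp(y)/2))*exp(y)/8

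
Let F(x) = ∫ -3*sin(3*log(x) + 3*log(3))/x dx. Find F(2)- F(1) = cos(3*log(6)) - cos(3*log(3))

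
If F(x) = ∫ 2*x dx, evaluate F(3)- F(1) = 8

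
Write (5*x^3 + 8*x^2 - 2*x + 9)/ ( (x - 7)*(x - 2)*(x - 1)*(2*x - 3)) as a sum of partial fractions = 327/(11*(2*x - 3)) - 10/(3*(x - 1)) - 77/(5*(x - 2)) + 1051/(165*(x - 7))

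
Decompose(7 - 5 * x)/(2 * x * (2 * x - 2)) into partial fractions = 1/(2*(x - 1)) - 7/(4*x)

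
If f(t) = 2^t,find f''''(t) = 2^t*log(2)^4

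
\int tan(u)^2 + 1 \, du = tan(u) + C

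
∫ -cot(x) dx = log(csc(x)) + C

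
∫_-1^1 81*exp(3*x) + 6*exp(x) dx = -6*exp(-1) - 27*exp(-3) + 6*E + 27*exp(3)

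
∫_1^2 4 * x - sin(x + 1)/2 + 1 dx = cos(3)/2 - cos(2)/2 + 7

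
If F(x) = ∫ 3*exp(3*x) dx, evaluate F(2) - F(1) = -exp(3) + exp(6)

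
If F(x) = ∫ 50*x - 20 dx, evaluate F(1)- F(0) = 5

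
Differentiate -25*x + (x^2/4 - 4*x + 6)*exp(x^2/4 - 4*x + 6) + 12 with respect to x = x^3*exp(x^2/4 - 4*x + 6)/8 - 3*x^2*exp(x^2/4 - 4*x + 6) + 39*x*exp(x^2/4 - 4*x + 6)/2 - 28*exp(x^2/4 - 4*x + 6) - 25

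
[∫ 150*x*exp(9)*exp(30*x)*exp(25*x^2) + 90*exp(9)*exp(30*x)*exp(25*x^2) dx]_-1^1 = -3*exp(4) + 3*exp(64)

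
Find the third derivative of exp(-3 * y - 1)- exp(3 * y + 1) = (-27*exp(6*y + 2) - 27)*exp(-3*y - 1)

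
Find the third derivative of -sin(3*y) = 27*cos(3*y)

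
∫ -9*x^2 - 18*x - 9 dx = -3*x^3 - 9*x^2 - 9*x + C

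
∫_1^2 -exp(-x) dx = -exp(-1) + exp(-2)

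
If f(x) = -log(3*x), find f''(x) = x^(-2)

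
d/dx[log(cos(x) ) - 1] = -tan(x)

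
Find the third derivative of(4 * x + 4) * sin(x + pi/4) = -4*x*cos(x + pi/4) - 12*sin(x + pi/4) - 4*cos(x + pi/4)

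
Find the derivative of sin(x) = cos(x)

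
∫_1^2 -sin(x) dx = -cos(1) + cos(2)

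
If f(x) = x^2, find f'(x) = 2*x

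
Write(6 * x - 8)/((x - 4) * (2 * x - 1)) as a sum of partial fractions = 10/(7*(2*x - 1)) + 16/(7*(x - 4))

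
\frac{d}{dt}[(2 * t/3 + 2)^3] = 8*t^2/9 + 16*t/3 + 8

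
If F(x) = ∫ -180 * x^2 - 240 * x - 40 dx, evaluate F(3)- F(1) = -2600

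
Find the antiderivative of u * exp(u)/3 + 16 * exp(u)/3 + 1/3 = (u + 15)*(exp(u) + 1)/3 + C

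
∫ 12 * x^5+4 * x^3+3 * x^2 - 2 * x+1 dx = 2*x^6 + x^4 + x^3 - x^2 + x + C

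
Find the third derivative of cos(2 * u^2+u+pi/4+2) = 64*u^3*sin(2*u^2 + u + pi/4 + 2) + 48*u^2*sin(2*u^2 + u + pi/4 + 2) + 12*u*sin(2*u^2 + u + pi/4 + 2) - 48*u*cos(2*u^2 + u + pi/4 + 2) + sin(2*u^2 + u + pi/4 + 2) - 12*cos(2*u^2 + u + pi/4 + 2)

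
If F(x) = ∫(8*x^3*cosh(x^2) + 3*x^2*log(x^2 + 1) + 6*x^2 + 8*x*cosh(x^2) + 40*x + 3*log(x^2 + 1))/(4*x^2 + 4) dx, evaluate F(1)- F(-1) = 3*log(2)/2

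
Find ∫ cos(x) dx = sin(x) + C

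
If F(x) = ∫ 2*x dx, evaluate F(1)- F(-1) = 0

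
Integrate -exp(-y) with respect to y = exp(-y) + C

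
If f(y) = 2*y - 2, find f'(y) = 2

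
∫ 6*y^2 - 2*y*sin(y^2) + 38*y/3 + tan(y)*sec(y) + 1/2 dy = 2*y^3 + 19*y^2/3 + y/2 + cos(y^2) + sec(y) + C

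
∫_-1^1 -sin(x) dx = 0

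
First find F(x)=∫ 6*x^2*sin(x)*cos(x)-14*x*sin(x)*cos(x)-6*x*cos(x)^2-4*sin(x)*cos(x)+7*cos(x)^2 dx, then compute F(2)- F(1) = 2*cos(4) - 1 - 3*cos(2)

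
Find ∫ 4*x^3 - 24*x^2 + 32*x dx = x^4 - 8*x^3 + 16*x^2 + C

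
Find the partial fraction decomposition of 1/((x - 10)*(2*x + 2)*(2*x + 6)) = 1/(104*(x + 3)) - 1/(88*(x + 1)) + 1/(572*(x - 10))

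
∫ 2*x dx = x^2 + C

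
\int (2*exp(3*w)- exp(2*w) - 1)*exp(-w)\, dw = 2*(exp(w) - 1)*sinh(w) + C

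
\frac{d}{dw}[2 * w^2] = 4*w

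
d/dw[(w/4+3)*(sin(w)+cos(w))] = -w*sin(w)/4 + w*cos(w)/4 - 11*sin(w)/4 + 13*cos(w)/4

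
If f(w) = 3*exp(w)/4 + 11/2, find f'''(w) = 3*exp(w)/4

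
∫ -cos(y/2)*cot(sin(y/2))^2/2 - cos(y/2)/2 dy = cot(sin(y/2)) + C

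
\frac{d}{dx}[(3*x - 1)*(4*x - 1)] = 24*x - 7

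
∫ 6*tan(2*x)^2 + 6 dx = 3*tan(2*x) + C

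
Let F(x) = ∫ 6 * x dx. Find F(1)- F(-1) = 0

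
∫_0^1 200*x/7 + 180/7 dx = 40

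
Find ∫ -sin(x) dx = cos(x) + C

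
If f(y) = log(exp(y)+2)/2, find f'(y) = exp(y)/(2*exp(y) + 4)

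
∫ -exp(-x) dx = exp(-x) + C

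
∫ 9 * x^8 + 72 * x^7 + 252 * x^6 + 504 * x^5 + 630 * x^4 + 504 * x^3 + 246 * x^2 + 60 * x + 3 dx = x^9 + 9*x^8 + 36*x^7 + 84*x^6 + 126*x^5 + 126*x^4 + 82*x^3 + 30*x^2 + 3*x + C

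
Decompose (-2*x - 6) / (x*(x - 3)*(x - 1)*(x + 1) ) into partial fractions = 1/(2*(x + 1)) + 2/(x - 1) - 1/(2*(x - 3)) - 2/x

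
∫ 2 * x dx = x^2 + C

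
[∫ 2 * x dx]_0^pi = pi^2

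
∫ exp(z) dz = exp(z) + C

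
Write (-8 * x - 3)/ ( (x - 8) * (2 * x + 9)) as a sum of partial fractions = -66/(25*(2*x + 9)) - 67/(25*(x - 8))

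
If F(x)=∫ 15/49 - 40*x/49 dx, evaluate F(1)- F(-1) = 30/49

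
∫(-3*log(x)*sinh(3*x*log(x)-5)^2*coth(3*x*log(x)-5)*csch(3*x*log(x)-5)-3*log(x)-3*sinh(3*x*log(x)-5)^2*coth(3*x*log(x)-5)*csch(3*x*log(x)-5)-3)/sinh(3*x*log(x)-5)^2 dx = coth(3*x*log(x) - 5) + csch(3*x*log(x) - 5) + C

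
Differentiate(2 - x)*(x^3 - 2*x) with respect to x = -4*x^3 + 6*x^2 + 4*x - 4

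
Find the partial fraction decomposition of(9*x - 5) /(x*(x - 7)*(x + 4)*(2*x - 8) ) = 41/(704*(x + 4)) - 31/(192*(x - 4)) + 29/(231*(x - 7)) - 5/(224*x)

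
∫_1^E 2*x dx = -1 + exp(2)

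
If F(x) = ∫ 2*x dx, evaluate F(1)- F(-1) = 0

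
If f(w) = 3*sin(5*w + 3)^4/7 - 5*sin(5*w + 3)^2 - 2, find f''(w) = -300*sin(5*w + 3)^4/7 + 900*sin(5*w + 3)^2*cos(5*w + 3)^2/7 + 250*sin(5*w + 3)^2 - 250*cos(5*w + 3)^2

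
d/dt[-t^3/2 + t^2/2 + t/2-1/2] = -3*t^2/2 + t + 1/2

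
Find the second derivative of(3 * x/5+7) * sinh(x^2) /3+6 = 4*x^3*sinh(x^2)/5 + 28*x^2*sinh(x^2)/3 + 6*x*cosh(x^2)/5 + 14*cosh(x^2)/3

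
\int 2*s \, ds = s^2 + C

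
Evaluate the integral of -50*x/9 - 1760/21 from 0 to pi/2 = -25*(pi/6 + 5)^2 - 5*pi/21 + 625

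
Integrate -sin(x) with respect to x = cos(x) + C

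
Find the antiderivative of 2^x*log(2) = 2^x + C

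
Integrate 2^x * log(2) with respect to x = 2^x + C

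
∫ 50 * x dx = 25*x^2 + C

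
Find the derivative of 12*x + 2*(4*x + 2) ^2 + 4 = 64*x + 44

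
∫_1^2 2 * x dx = 3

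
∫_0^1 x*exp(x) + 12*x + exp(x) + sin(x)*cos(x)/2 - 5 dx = -cos(2)/8 + 9/8 + E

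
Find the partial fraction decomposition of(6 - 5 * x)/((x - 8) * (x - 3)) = 9/(5*(x - 3)) - 34/(5*(x - 8))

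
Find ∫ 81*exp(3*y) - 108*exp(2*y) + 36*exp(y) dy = (3*exp(y) - 2)^3 + C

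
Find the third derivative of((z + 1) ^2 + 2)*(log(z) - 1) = (2*z^2 - 2*z + 6)/z^3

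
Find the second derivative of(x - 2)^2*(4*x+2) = 24*x - 28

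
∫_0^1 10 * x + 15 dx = 20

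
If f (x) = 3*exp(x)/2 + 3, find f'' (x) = 3*exp(x)/2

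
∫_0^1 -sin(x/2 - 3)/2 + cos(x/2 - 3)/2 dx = cos(5/2) - sin(5/2) + sin(3) - cos(3)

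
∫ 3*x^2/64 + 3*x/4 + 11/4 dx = x^3/64 + 3*x^2/8 + 11*x/4 + C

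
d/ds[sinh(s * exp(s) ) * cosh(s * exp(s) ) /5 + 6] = (s + 1)*exp(s)*cosh(2*s*exp(s))/5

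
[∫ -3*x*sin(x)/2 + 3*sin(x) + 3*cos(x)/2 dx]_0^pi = 6 - 3*pi/2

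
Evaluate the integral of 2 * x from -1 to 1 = 0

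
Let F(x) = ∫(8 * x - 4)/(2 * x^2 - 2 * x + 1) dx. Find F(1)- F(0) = 0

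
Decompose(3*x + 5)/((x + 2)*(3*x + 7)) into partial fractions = 6/(3*x + 7) - 1/(x + 2)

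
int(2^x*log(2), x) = 2^x + C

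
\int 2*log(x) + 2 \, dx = 2*x*log(x) + C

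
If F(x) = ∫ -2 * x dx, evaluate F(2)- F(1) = -3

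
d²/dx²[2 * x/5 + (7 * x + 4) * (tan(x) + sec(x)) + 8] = (14*x*sin(x)/cos(x)^2 - 7*x + 14*x/cos(x)^2 + 14*sin(x)/cos(x) + 8*sin(x)/cos(x)^2 - 4 + 14/cos(x) + 8/cos(x)^2)/cos(x)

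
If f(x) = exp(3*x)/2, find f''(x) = 9*exp(3*x)/2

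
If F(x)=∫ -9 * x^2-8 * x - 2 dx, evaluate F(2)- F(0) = -44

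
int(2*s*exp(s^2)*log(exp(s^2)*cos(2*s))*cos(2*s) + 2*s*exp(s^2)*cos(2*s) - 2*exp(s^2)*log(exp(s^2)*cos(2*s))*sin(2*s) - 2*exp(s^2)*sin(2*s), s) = (s^2 + log(cos(2*s)))*exp(s^2)*cos(2*s) + C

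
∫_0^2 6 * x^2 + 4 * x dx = 24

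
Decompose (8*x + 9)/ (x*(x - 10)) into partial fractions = 89/(10*(x - 10)) - 9/(10*x)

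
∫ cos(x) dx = sin(x) + C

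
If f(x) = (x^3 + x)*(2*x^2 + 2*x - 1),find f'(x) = 10*x^4 + 8*x^3 + 3*x^2 + 4*x - 1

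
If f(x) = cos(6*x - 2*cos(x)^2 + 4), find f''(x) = 4*(1 - cos(2*x))^2*cos(6*x - cos(2*x) + 3) + 10*sin(4*x - cos(2*x) + 3) - 14*sin(8*x - cos(2*x) + 3) + 4*cos(4*x - cos(2*x) + 3) - 44*cos(6*x - cos(2*x) + 3) + 4*cos(8*x - cos(2*x) + 3)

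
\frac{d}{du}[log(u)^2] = 2*log(u)/u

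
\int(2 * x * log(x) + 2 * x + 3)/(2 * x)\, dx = (2*x + 3)*log(x)/2 + C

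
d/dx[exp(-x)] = -exp(-x)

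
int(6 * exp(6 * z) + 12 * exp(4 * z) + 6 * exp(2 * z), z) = (exp(2*z) + 1)^3 + C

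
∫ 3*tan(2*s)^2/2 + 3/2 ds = 3*tan(2*s)/4 + C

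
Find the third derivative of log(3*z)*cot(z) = (-6*z^3*log(z)*cot(z)^4 - 8*z^3*log(z)*cot(z)^2 - 2*z^3*log(z) - 6*z^3*log(3)*cot(z)^4 - 8*z^3*log(3)*cot(z)^2 - 2*z^3*log(3) + 6*z^2*cot(z)^3 + 6*z^2*cot(z) + 3*z*cot(z)^2 + 3*z + 2*cot(z))/z^3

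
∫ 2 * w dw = w^2 + C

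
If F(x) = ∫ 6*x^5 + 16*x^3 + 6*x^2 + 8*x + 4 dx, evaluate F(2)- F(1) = 153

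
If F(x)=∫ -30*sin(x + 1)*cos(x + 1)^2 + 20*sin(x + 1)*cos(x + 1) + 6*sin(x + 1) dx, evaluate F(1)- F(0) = -10*cos(2)^2 - 10*cos(1)^3 + 10*cos(2)^3 - 6*cos(2) + 10*cos(1)^2 + 6*cos(1)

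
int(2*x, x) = x^2 + C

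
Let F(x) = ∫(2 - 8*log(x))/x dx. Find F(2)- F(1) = -4*log(2)^2 + 2*log(2)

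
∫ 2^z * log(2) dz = 2^z + C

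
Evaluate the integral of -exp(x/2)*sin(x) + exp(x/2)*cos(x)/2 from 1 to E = exp(E/2)*cos(E) - exp(1/2)*cos(1)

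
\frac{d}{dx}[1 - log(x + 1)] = -1/(x + 1)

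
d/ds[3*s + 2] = 3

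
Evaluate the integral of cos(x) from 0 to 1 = sin(1)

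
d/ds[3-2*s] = -2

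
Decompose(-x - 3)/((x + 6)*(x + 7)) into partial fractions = -4/(x + 7) + 3/(x + 6)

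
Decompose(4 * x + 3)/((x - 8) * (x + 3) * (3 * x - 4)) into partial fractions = -15/(52*(3*x - 4)) - 9/(143*(x + 3)) + 7/(44*(x - 8))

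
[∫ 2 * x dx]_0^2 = 4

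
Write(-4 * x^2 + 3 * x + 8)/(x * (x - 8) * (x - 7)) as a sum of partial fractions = 167/(7*(x - 7)) - 28/(x - 8) + 1/(7*x)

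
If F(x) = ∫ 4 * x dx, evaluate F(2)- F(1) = 6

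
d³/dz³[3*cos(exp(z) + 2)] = 3*(exp(2*z)*sin(exp(z) + 2) - 3*exp(z)*cos(exp(z) + 2) - sin(exp(z) + 2))*exp(z)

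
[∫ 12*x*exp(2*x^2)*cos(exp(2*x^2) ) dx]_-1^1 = 0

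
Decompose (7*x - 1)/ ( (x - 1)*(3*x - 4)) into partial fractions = 25/(3*x - 4) - 6/(x - 1)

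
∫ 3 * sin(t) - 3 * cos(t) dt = -3*sqrt(2)*sin(t + pi/4) + C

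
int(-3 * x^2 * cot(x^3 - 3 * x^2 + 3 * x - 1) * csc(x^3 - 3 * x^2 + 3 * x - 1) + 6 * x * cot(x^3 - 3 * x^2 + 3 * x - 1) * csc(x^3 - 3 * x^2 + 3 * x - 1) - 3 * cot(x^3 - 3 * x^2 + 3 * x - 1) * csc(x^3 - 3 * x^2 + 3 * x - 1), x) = csc((x - 1)^3) + C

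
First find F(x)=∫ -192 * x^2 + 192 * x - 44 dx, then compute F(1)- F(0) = -12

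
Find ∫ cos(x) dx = sin(x) + C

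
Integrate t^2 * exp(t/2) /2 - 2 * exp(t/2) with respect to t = (t - 2)^2*exp(t/2) + C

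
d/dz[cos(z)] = -sin(z)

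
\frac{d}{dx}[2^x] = 2^x*log(2)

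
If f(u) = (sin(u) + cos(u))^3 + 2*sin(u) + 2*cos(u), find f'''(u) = -sqrt(2)*(27*sin(3*u + pi/4) + 7*cos(u + pi/4))/2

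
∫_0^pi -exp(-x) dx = -1 + exp(-pi)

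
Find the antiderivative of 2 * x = x^2 + C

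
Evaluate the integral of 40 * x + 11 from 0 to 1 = 31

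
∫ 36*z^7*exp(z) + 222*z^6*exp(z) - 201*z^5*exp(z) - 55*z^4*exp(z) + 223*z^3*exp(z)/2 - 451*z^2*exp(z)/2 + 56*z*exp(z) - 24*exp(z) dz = z*(3*z - 4)*(4*z^2 - 2*z + 3)*(6*z^3 + 6*z^2 - z + 4)*exp(z)/2 + C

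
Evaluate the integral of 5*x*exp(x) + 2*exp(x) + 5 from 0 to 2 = 13 + 7*exp(2)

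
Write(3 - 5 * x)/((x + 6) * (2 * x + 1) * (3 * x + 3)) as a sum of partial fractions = 2/(3*(2*x + 1)) + 1/(5*(x + 6)) - 8/(15*(x + 1))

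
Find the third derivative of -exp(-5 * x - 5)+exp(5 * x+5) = (125*exp(10*x + 10) + 125)*exp(-5*x - 5)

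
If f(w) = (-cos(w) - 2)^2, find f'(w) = -2*(cos(w) + 2)*sin(w)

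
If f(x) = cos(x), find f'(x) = -sin(x)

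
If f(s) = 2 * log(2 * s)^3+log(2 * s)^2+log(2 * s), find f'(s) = (6*log(s)^2 + 2*log(s) + 12*log(2)*log(s) + 1 + 2*log(2) + 6*log(2)^2)/s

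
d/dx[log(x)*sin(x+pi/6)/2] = (x*log(x)*cos(x + pi/6) + sin(x + pi/6))/(2*x)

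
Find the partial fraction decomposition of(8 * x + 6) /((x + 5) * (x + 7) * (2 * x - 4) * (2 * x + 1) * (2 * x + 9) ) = -3/(13*(2*x + 9)) - 1/(585*(2*x + 1)) - 5/(234*(x + 7)) + 17/(126*(x + 5)) + 11/(4095*(x - 2))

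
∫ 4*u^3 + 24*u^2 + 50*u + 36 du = u^4 + 8*u^3 + 25*u^2 + 36*u + C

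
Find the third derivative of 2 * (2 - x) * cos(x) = -2*x*sin(x) + 4*sin(x) + 6*cos(x)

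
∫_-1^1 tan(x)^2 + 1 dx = 2*tan(1)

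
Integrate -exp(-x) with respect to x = exp(-x) + C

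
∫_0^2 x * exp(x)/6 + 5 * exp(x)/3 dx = -3/2 + 11*exp(2)/6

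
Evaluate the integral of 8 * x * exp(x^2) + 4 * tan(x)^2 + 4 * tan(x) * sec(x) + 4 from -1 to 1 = 8*tan(1)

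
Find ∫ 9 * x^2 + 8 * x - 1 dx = 3*x^3 + 4*x^2 - x + C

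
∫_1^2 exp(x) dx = -E + exp(2)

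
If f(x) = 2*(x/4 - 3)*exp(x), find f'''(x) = x*exp(x)/2 - 9*exp(x)/2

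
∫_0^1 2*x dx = 1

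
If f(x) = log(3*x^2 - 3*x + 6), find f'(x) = (2*x - 1)/(x^2 - x + 2)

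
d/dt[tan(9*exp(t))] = 9*exp(t)/cos(9*exp(t))^2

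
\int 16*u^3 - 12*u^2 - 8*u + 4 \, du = 4*u^4 - 4*u^3 - 4*u^2 + 4*u + C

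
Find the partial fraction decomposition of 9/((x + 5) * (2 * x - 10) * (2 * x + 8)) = 9/(40*(x + 5)) - 1/(4*(x + 4)) + 1/(40*(x - 5))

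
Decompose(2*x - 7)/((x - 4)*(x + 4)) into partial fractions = 15/(8*(x + 4)) + 1/(8*(x - 4))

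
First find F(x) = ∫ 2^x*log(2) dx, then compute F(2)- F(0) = 3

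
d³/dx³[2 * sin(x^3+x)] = -54*x^6*cos(x^3 + x) - 54*x^4*cos(x^3 + x) - 108*x^3*sin(x^3 + x) - 18*x^2*cos(x^3 + x) - 36*x*sin(x^3 + x) + 10*cos(x^3 + x)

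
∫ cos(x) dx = sin(x) + C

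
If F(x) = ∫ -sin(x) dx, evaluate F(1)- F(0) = -1 + cos(1)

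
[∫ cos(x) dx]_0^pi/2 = 1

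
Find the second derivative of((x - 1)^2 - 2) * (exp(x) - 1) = x^2*exp(x) + 2*x*exp(x) - 3*exp(x) - 2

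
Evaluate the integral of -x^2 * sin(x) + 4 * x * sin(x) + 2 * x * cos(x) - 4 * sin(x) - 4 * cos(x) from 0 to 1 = -4 + cos(1)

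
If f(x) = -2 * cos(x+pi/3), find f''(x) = 2*cos(x + pi/3)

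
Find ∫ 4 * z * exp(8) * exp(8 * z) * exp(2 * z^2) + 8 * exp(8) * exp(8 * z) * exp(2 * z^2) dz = exp(2*(z + 2)^2) + C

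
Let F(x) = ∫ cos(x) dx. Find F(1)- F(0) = sin(1)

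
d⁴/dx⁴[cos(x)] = cos(x)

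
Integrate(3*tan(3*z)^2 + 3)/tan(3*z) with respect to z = log(2*tan(3*z)) + C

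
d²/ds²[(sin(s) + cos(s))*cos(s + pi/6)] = -2*sqrt(2)*sin(2*s + 5*pi/12)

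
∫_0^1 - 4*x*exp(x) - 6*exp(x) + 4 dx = 6 - 6*E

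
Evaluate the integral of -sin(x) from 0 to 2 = -1 + cos(2)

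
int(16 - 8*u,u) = -4*u^2 + 16*u + C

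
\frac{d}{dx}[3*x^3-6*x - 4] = 9*x^2 - 6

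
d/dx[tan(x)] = cos(x)^(-2)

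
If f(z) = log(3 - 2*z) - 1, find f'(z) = 2/(2*z - 3)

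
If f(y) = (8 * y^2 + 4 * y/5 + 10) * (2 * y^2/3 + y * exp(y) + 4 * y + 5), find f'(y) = 8*y^3*exp(y) + 64*y^3/3 + 124*y^2*exp(y)/5 + 488*y^2/5 + 58*y*exp(y)/5 + 1496*y/15 + 10*exp(y) + 44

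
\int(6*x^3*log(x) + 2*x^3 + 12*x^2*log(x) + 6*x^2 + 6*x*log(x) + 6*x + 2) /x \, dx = 2*(x + 1)^3*log(x) + C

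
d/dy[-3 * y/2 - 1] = -3/2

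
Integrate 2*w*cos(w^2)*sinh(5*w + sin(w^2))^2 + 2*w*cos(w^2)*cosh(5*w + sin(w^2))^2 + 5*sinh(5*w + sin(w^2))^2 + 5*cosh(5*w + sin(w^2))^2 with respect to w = sinh(10*w + 2*sin(w^2))/2 + C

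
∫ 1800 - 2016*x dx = -1008*x^2 + 1800*x + C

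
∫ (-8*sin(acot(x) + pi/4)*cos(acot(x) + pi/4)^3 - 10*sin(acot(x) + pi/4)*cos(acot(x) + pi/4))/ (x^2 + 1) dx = (x - 1)^2*(-5*x^2 - (x - 1)^2 - 5)/(2*(x^2 + 1)^2) + C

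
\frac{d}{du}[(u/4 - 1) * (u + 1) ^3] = u^3 - 3*u^2/4 - 9*u/2 - 11/4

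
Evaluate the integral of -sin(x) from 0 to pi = -2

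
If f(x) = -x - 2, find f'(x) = -1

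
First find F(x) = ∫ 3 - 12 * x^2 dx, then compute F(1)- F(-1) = -2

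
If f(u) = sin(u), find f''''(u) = sin(u)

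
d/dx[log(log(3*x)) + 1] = 1/(x*log(x) + x*log(3))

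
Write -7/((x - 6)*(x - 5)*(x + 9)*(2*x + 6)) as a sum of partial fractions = 1/(360*(x + 9)) - 7/(864*(x + 3)) + 1/(32*(x - 5)) - 7/(270*(x - 6))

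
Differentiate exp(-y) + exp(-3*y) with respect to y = (-exp(2*y) - 3)*exp(-3*y)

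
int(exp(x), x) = exp(x) + C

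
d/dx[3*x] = 3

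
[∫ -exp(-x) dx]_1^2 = -exp(-1) + exp(-2)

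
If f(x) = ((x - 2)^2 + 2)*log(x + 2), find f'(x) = (2*x^2*log(x + 2) + x^2 - 4*x - 8*log(x + 2) + 6)/(x + 2)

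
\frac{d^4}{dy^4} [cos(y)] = cos(y)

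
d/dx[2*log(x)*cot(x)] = 2*(-x*log(x)/sin(x)^2 + 1/tan(x))/x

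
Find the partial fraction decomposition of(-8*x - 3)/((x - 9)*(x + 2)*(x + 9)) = 23/(42*(x + 9)) - 13/(77*(x + 2)) - 25/(66*(x - 9))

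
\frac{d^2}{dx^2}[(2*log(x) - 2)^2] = (16 - 8*log(x))/x^2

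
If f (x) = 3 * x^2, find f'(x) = 6*x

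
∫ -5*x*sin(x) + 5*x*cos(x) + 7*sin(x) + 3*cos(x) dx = sqrt(2)*(5*x - 2)*sin(x + pi/4) + C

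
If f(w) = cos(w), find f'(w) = -sin(w)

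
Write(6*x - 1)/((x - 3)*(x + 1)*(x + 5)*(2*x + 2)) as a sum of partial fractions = 31/(256*(x + 5)) - 3/(16*(x + 1)) + 7/(32*(x + 1)^2) + 17/(256*(x - 3))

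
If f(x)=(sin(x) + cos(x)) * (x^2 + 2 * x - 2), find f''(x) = -x^2*sin(x) - x^2*cos(x) - 6*x*sin(x) + 2*x*cos(x) + 8*cos(x)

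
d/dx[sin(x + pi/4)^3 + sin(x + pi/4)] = 3*sin(3*x + pi/4)/4 + 7*cos(x + pi/4)/4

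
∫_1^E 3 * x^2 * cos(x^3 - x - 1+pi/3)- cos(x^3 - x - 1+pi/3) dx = cos(-exp(3) + pi/6 + 1 + E) - cos(pi/6 + 1)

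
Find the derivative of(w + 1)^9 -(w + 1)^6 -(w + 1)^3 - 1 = 9*w^8 + 72*w^7 + 252*w^6 + 498*w^5 + 600*w^4 + 444*w^3 + 189*w^2 + 36*w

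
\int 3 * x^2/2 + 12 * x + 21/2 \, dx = x^3/2 + 6*x^2 + 21*x/2 + C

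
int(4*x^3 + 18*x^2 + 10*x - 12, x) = x^4 + 6*x^3 + 5*x^2 - 12*x + C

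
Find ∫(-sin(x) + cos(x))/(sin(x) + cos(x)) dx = log(3*sin(x) + 3*cos(x)) + C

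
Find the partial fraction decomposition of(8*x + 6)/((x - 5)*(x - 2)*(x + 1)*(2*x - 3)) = 144/(35*(2*x - 3)) + 1/(45*(x + 1)) - 22/(9*(x - 2)) + 23/(63*(x - 5))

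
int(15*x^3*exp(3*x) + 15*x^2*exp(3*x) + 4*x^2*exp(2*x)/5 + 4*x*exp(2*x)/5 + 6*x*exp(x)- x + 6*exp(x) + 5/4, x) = x*(100*x^2*exp(3*x) + 8*x*exp(2*x) - 10*x + 120*exp(x) + 25)/20 + C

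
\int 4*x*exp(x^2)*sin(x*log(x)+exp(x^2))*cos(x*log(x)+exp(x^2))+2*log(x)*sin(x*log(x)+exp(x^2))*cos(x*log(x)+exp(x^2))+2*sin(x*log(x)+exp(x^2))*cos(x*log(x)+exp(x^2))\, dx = sin(x*log(x) + exp(x^2))^2 + C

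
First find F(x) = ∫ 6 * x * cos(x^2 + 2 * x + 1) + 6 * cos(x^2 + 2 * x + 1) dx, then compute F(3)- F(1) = 3*sin(16) - 3*sin(4)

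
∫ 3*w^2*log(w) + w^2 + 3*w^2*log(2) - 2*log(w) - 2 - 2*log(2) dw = w*(w^2 - 2)*log(2*w) + C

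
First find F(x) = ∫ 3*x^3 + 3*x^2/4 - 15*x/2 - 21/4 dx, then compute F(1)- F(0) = -8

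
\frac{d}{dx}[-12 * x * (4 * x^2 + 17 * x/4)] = -144*x^2 - 102*x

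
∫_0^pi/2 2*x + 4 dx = -4 + (pi/2 + 2)^2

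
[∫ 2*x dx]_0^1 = 1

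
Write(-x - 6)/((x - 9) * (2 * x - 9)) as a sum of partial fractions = 7/(3*(2*x - 9)) - 5/(3*(x - 9))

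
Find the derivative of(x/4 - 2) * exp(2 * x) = x*exp(2*x)/2 - 15*exp(2*x)/4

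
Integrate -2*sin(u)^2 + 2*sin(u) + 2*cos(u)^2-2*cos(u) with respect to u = (sqrt(2)*sin(u + pi/4) - 1)^2 + C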